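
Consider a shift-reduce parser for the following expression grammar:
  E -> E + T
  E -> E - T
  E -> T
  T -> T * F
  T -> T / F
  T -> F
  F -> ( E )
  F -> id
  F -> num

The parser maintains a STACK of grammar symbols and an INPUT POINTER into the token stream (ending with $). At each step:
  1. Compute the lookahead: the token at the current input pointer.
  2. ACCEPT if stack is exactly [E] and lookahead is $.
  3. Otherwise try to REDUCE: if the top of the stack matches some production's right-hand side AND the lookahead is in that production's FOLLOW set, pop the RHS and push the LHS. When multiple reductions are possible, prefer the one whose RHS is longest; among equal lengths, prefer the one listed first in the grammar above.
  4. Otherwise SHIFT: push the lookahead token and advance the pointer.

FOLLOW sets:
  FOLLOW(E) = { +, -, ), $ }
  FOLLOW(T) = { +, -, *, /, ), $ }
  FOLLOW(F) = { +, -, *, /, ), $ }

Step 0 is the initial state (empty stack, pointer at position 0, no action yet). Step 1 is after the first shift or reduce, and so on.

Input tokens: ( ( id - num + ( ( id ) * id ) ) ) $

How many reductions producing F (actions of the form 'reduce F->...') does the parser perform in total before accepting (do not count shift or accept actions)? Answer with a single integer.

Answer: 8

Derivation:
Step 1: shift (. Stack=[(] ptr=1 lookahead=( remaining=[( id - num + ( ( id ) * id ) ) ) $]
Step 2: shift (. Stack=[( (] ptr=2 lookahead=id remaining=[id - num + ( ( id ) * id ) ) ) $]
Step 3: shift id. Stack=[( ( id] ptr=3 lookahead=- remaining=[- num + ( ( id ) * id ) ) ) $]
Step 4: reduce F->id. Stack=[( ( F] ptr=3 lookahead=- remaining=[- num + ( ( id ) * id ) ) ) $]
Step 5: reduce T->F. Stack=[( ( T] ptr=3 lookahead=- remaining=[- num + ( ( id ) * id ) ) ) $]
Step 6: reduce E->T. Stack=[( ( E] ptr=3 lookahead=- remaining=[- num + ( ( id ) * id ) ) ) $]
Step 7: shift -. Stack=[( ( E -] ptr=4 lookahead=num remaining=[num + ( ( id ) * id ) ) ) $]
Step 8: shift num. Stack=[( ( E - num] ptr=5 lookahead=+ remaining=[+ ( ( id ) * id ) ) ) $]
Step 9: reduce F->num. Stack=[( ( E - F] ptr=5 lookahead=+ remaining=[+ ( ( id ) * id ) ) ) $]
Step 10: reduce T->F. Stack=[( ( E - T] ptr=5 lookahead=+ remaining=[+ ( ( id ) * id ) ) ) $]
Step 11: reduce E->E - T. Stack=[( ( E] ptr=5 lookahead=+ remaining=[+ ( ( id ) * id ) ) ) $]
Step 12: shift +. Stack=[( ( E +] ptr=6 lookahead=( remaining=[( ( id ) * id ) ) ) $]
Step 13: shift (. Stack=[( ( E + (] ptr=7 lookahead=( remaining=[( id ) * id ) ) ) $]
Step 14: shift (. Stack=[( ( E + ( (] ptr=8 lookahead=id remaining=[id ) * id ) ) ) $]
Step 15: shift id. Stack=[( ( E + ( ( id] ptr=9 lookahead=) remaining=[) * id ) ) ) $]
Step 16: reduce F->id. Stack=[( ( E + ( ( F] ptr=9 lookahead=) remaining=[) * id ) ) ) $]
Step 17: reduce T->F. Stack=[( ( E + ( ( T] ptr=9 lookahead=) remaining=[) * id ) ) ) $]
Step 18: reduce E->T. Stack=[( ( E + ( ( E] ptr=9 lookahead=) remaining=[) * id ) ) ) $]
Step 19: shift ). Stack=[( ( E + ( ( E )] ptr=10 lookahead=* remaining=[* id ) ) ) $]
Step 20: reduce F->( E ). Stack=[( ( E + ( F] ptr=10 lookahead=* remaining=[* id ) ) ) $]
Step 21: reduce T->F. Stack=[( ( E + ( T] ptr=10 lookahead=* remaining=[* id ) ) ) $]
Step 22: shift *. Stack=[( ( E + ( T *] ptr=11 lookahead=id remaining=[id ) ) ) $]
Step 23: shift id. Stack=[( ( E + ( T * id] ptr=12 lookahead=) remaining=[) ) ) $]
Step 24: reduce F->id. Stack=[( ( E + ( T * F] ptr=12 lookahead=) remaining=[) ) ) $]
Step 25: reduce T->T * F. Stack=[( ( E + ( T] ptr=12 lookahead=) remaining=[) ) ) $]
Step 26: reduce E->T. Stack=[( ( E + ( E] ptr=12 lookahead=) remaining=[) ) ) $]
Step 27: shift ). Stack=[( ( E + ( E )] ptr=13 lookahead=) remaining=[) ) $]
Step 28: reduce F->( E ). Stack=[( ( E + F] ptr=13 lookahead=) remaining=[) ) $]
Step 29: reduce T->F. Stack=[( ( E + T] ptr=13 lookahead=) remaining=[) ) $]
Step 30: reduce E->E + T. Stack=[( ( E] ptr=13 lookahead=) remaining=[) ) $]
Step 31: shift ). Stack=[( ( E )] ptr=14 lookahead=) remaining=[) $]
Step 32: reduce F->( E ). Stack=[( F] ptr=14 lookahead=) remaining=[) $]
Step 33: reduce T->F. Stack=[( T] ptr=14 lookahead=) remaining=[) $]
Step 34: reduce E->T. Stack=[( E] ptr=14 lookahead=) remaining=[) $]
Step 35: shift ). Stack=[( E )] ptr=15 lookahead=$ remaining=[$]
Step 36: reduce F->( E ). Stack=[F] ptr=15 lookahead=$ remaining=[$]
Step 37: reduce T->F. Stack=[T] ptr=15 lookahead=$ remaining=[$]
Step 38: reduce E->T. Stack=[E] ptr=15 lookahead=$ remaining=[$]
Step 39: accept. Stack=[E] ptr=15 lookahead=$ remaining=[$]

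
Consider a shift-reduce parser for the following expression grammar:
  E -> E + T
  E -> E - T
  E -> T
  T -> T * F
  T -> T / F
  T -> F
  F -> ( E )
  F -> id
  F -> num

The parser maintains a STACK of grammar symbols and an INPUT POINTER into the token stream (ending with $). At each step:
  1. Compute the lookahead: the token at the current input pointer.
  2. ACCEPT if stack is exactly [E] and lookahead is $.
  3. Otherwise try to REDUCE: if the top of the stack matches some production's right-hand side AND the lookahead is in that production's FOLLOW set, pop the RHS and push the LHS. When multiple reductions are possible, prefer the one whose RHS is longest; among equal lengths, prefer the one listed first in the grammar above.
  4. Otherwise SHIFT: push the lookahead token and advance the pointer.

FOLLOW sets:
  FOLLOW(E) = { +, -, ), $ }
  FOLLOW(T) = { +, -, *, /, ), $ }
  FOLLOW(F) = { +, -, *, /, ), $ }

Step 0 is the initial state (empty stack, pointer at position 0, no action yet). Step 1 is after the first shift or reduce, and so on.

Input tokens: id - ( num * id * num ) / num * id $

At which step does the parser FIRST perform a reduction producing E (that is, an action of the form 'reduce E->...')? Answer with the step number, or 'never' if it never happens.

Step 1: shift id. Stack=[id] ptr=1 lookahead=- remaining=[- ( num * id * num ) / num * id $]
Step 2: reduce F->id. Stack=[F] ptr=1 lookahead=- remaining=[- ( num * id * num ) / num * id $]
Step 3: reduce T->F. Stack=[T] ptr=1 lookahead=- remaining=[- ( num * id * num ) / num * id $]
Step 4: reduce E->T. Stack=[E] ptr=1 lookahead=- remaining=[- ( num * id * num ) / num * id $]

Answer: 4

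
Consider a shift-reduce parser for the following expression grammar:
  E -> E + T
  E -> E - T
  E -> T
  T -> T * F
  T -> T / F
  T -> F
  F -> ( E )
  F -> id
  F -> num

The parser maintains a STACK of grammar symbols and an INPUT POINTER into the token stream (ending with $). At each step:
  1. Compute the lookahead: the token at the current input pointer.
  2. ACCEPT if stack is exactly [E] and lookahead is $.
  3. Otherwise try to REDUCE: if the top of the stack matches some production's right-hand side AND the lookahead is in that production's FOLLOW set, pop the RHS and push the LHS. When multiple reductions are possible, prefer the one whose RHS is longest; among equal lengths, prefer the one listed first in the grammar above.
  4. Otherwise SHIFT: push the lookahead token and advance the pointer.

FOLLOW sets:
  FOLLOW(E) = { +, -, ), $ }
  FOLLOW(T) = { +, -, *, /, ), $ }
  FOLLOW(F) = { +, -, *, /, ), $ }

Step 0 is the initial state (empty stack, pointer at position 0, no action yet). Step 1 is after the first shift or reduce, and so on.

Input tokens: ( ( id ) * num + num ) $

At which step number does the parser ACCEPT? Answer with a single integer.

Answer: 24

Derivation:
Step 1: shift (. Stack=[(] ptr=1 lookahead=( remaining=[( id ) * num + num ) $]
Step 2: shift (. Stack=[( (] ptr=2 lookahead=id remaining=[id ) * num + num ) $]
Step 3: shift id. Stack=[( ( id] ptr=3 lookahead=) remaining=[) * num + num ) $]
Step 4: reduce F->id. Stack=[( ( F] ptr=3 lookahead=) remaining=[) * num + num ) $]
Step 5: reduce T->F. Stack=[( ( T] ptr=3 lookahead=) remaining=[) * num + num ) $]
Step 6: reduce E->T. Stack=[( ( E] ptr=3 lookahead=) remaining=[) * num + num ) $]
Step 7: shift ). Stack=[( ( E )] ptr=4 lookahead=* remaining=[* num + num ) $]
Step 8: reduce F->( E ). Stack=[( F] ptr=4 lookahead=* remaining=[* num + num ) $]
Step 9: reduce T->F. Stack=[( T] ptr=4 lookahead=* remaining=[* num + num ) $]
Step 10: shift *. Stack=[( T *] ptr=5 lookahead=num remaining=[num + num ) $]
Step 11: shift num. Stack=[( T * num] ptr=6 lookahead=+ remaining=[+ num ) $]
Step 12: reduce F->num. Stack=[( T * F] ptr=6 lookahead=+ remaining=[+ num ) $]
Step 13: reduce T->T * F. Stack=[( T] ptr=6 lookahead=+ remaining=[+ num ) $]
Step 14: reduce E->T. Stack=[( E] ptr=6 lookahead=+ remaining=[+ num ) $]
Step 15: shift +. Stack=[( E +] ptr=7 lookahead=num remaining=[num ) $]
Step 16: shift num. Stack=[( E + num] ptr=8 lookahead=) remaining=[) $]
Step 17: reduce F->num. Stack=[( E + F] ptr=8 lookahead=) remaining=[) $]
Step 18: reduce T->F. Stack=[( E + T] ptr=8 lookahead=) remaining=[) $]
Step 19: reduce E->E + T. Stack=[( E] ptr=8 lookahead=) remaining=[) $]
Step 20: shift ). Stack=[( E )] ptr=9 lookahead=$ remaining=[$]
Step 21: reduce F->( E ). Stack=[F] ptr=9 lookahead=$ remaining=[$]
Step 22: reduce T->F. Stack=[T] ptr=9 lookahead=$ remaining=[$]
Step 23: reduce E->T. Stack=[E] ptr=9 lookahead=$ remaining=[$]
Step 24: accept. Stack=[E] ptr=9 lookahead=$ remaining=[$]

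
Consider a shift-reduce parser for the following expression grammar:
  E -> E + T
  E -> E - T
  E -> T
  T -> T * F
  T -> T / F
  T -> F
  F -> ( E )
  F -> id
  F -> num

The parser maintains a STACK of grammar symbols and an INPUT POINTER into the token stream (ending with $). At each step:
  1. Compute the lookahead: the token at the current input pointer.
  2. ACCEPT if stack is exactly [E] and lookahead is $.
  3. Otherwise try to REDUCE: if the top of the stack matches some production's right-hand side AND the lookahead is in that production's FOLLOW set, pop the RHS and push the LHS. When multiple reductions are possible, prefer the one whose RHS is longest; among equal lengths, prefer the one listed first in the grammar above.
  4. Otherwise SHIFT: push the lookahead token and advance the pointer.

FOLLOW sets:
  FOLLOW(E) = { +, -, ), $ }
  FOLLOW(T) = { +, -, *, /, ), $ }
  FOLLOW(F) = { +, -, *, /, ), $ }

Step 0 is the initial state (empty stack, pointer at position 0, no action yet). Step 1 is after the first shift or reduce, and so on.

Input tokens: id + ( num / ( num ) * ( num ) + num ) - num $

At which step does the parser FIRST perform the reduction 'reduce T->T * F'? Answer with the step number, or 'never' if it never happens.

Answer: 27

Derivation:
Step 1: shift id. Stack=[id] ptr=1 lookahead=+ remaining=[+ ( num / ( num ) * ( num ) + num ) - num $]
Step 2: reduce F->id. Stack=[F] ptr=1 lookahead=+ remaining=[+ ( num / ( num ) * ( num ) + num ) - num $]
Step 3: reduce T->F. Stack=[T] ptr=1 lookahead=+ remaining=[+ ( num / ( num ) * ( num ) + num ) - num $]
Step 4: reduce E->T. Stack=[E] ptr=1 lookahead=+ remaining=[+ ( num / ( num ) * ( num ) + num ) - num $]
Step 5: shift +. Stack=[E +] ptr=2 lookahead=( remaining=[( num / ( num ) * ( num ) + num ) - num $]
Step 6: shift (. Stack=[E + (] ptr=3 lookahead=num remaining=[num / ( num ) * ( num ) + num ) - num $]
Step 7: shift num. Stack=[E + ( num] ptr=4 lookahead=/ remaining=[/ ( num ) * ( num ) + num ) - num $]
Step 8: reduce F->num. Stack=[E + ( F] ptr=4 lookahead=/ remaining=[/ ( num ) * ( num ) + num ) - num $]
Step 9: reduce T->F. Stack=[E + ( T] ptr=4 lookahead=/ remaining=[/ ( num ) * ( num ) + num ) - num $]
Step 10: shift /. Stack=[E + ( T /] ptr=5 lookahead=( remaining=[( num ) * ( num ) + num ) - num $]
Step 11: shift (. Stack=[E + ( T / (] ptr=6 lookahead=num remaining=[num ) * ( num ) + num ) - num $]
Step 12: shift num. Stack=[E + ( T / ( num] ptr=7 lookahead=) remaining=[) * ( num ) + num ) - num $]
Step 13: reduce F->num. Stack=[E + ( T / ( F] ptr=7 lookahead=) remaining=[) * ( num ) + num ) - num $]
Step 14: reduce T->F. Stack=[E + ( T / ( T] ptr=7 lookahead=) remaining=[) * ( num ) + num ) - num $]
Step 15: reduce E->T. Stack=[E + ( T / ( E] ptr=7 lookahead=) remaining=[) * ( num ) + num ) - num $]
Step 16: shift ). Stack=[E + ( T / ( E )] ptr=8 lookahead=* remaining=[* ( num ) + num ) - num $]
Step 17: reduce F->( E ). Stack=[E + ( T / F] ptr=8 lookahead=* remaining=[* ( num ) + num ) - num $]
Step 18: reduce T->T / F. Stack=[E + ( T] ptr=8 lookahead=* remaining=[* ( num ) + num ) - num $]
Step 19: shift *. Stack=[E + ( T *] ptr=9 lookahead=( remaining=[( num ) + num ) - num $]
Step 20: shift (. Stack=[E + ( T * (] ptr=10 lookahead=num remaining=[num ) + num ) - num $]
Step 21: shift num. Stack=[E + ( T * ( num] ptr=11 lookahead=) remaining=[) + num ) - num $]
Step 22: reduce F->num. Stack=[E + ( T * ( F] ptr=11 lookahead=) remaining=[) + num ) - num $]
Step 23: reduce T->F. Stack=[E + ( T * ( T] ptr=11 lookahead=) remaining=[) + num ) - num $]
Step 24: reduce E->T. Stack=[E + ( T * ( E] ptr=11 lookahead=) remaining=[) + num ) - num $]
Step 25: shift ). Stack=[E + ( T * ( E )] ptr=12 lookahead=+ remaining=[+ num ) - num $]
Step 26: reduce F->( E ). Stack=[E + ( T * F] ptr=12 lookahead=+ remaining=[+ num ) - num $]
Step 27: reduce T->T * F. Stack=[E + ( T] ptr=12 lookahead=+ remaining=[+ num ) - num $]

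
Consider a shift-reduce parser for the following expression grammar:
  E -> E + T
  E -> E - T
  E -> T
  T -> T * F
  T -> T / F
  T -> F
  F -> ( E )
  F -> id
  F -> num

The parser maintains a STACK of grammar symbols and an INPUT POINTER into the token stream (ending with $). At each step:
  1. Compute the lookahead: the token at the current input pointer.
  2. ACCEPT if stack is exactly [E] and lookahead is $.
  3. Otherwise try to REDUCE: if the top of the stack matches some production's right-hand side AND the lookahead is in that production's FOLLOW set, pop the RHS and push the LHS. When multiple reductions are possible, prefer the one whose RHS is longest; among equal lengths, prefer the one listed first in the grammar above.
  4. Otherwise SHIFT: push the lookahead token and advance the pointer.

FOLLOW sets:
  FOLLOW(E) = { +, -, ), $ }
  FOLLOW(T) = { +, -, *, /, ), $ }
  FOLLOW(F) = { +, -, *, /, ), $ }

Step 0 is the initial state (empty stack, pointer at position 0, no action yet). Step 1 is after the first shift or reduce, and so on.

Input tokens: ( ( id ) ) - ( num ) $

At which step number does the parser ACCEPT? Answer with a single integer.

Step 1: shift (. Stack=[(] ptr=1 lookahead=( remaining=[( id ) ) - ( num ) $]
Step 2: shift (. Stack=[( (] ptr=2 lookahead=id remaining=[id ) ) - ( num ) $]
Step 3: shift id. Stack=[( ( id] ptr=3 lookahead=) remaining=[) ) - ( num ) $]
Step 4: reduce F->id. Stack=[( ( F] ptr=3 lookahead=) remaining=[) ) - ( num ) $]
Step 5: reduce T->F. Stack=[( ( T] ptr=3 lookahead=) remaining=[) ) - ( num ) $]
Step 6: reduce E->T. Stack=[( ( E] ptr=3 lookahead=) remaining=[) ) - ( num ) $]
Step 7: shift ). Stack=[( ( E )] ptr=4 lookahead=) remaining=[) - ( num ) $]
Step 8: reduce F->( E ). Stack=[( F] ptr=4 lookahead=) remaining=[) - ( num ) $]
Step 9: reduce T->F. Stack=[( T] ptr=4 lookahead=) remaining=[) - ( num ) $]
Step 10: reduce E->T. Stack=[( E] ptr=4 lookahead=) remaining=[) - ( num ) $]
Step 11: shift ). Stack=[( E )] ptr=5 lookahead=- remaining=[- ( num ) $]
Step 12: reduce F->( E ). Stack=[F] ptr=5 lookahead=- remaining=[- ( num ) $]
Step 13: reduce T->F. Stack=[T] ptr=5 lookahead=- remaining=[- ( num ) $]
Step 14: reduce E->T. Stack=[E] ptr=5 lookahead=- remaining=[- ( num ) $]
Step 15: shift -. Stack=[E -] ptr=6 lookahead=( remaining=[( num ) $]
Step 16: shift (. Stack=[E - (] ptr=7 lookahead=num remaining=[num ) $]
Step 17: shift num. Stack=[E - ( num] ptr=8 lookahead=) remaining=[) $]
Step 18: reduce F->num. Stack=[E - ( F] ptr=8 lookahead=) remaining=[) $]
Step 19: reduce T->F. Stack=[E - ( T] ptr=8 lookahead=) remaining=[) $]
Step 20: reduce E->T. Stack=[E - ( E] ptr=8 lookahead=) remaining=[) $]
Step 21: shift ). Stack=[E - ( E )] ptr=9 lookahead=$ remaining=[$]
Step 22: reduce F->( E ). Stack=[E - F] ptr=9 lookahead=$ remaining=[$]
Step 23: reduce T->F. Stack=[E - T] ptr=9 lookahead=$ remaining=[$]
Step 24: reduce E->E - T. Stack=[E] ptr=9 lookahead=$ remaining=[$]
Step 25: accept. Stack=[E] ptr=9 lookahead=$ remaining=[$]

Answer: 25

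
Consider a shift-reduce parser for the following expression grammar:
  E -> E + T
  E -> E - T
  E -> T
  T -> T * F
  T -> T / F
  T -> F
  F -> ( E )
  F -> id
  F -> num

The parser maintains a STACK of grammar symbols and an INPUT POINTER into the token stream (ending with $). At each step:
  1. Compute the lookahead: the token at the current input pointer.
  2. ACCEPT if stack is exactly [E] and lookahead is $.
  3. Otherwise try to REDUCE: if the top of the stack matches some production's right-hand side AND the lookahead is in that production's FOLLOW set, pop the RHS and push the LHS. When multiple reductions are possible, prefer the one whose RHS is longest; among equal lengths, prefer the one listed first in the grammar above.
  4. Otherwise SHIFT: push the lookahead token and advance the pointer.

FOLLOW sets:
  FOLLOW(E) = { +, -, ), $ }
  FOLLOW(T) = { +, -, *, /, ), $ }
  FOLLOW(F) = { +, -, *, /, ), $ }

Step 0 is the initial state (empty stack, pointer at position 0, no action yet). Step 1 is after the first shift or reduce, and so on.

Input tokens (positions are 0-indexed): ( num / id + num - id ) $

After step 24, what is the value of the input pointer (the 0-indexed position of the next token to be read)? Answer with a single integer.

Step 1: shift (. Stack=[(] ptr=1 lookahead=num remaining=[num / id + num - id ) $]
Step 2: shift num. Stack=[( num] ptr=2 lookahead=/ remaining=[/ id + num - id ) $]
Step 3: reduce F->num. Stack=[( F] ptr=2 lookahead=/ remaining=[/ id + num - id ) $]
Step 4: reduce T->F. Stack=[( T] ptr=2 lookahead=/ remaining=[/ id + num - id ) $]
Step 5: shift /. Stack=[( T /] ptr=3 lookahead=id remaining=[id + num - id ) $]
Step 6: shift id. Stack=[( T / id] ptr=4 lookahead=+ remaining=[+ num - id ) $]
Step 7: reduce F->id. Stack=[( T / F] ptr=4 lookahead=+ remaining=[+ num - id ) $]
Step 8: reduce T->T / F. Stack=[( T] ptr=4 lookahead=+ remaining=[+ num - id ) $]
Step 9: reduce E->T. Stack=[( E] ptr=4 lookahead=+ remaining=[+ num - id ) $]
Step 10: shift +. Stack=[( E +] ptr=5 lookahead=num remaining=[num - id ) $]
Step 11: shift num. Stack=[( E + num] ptr=6 lookahead=- remaining=[- id ) $]
Step 12: reduce F->num. Stack=[( E + F] ptr=6 lookahead=- remaining=[- id ) $]
Step 13: reduce T->F. Stack=[( E + T] ptr=6 lookahead=- remaining=[- id ) $]
Step 14: reduce E->E + T. Stack=[( E] ptr=6 lookahead=- remaining=[- id ) $]
Step 15: shift -. Stack=[( E -] ptr=7 lookahead=id remaining=[id ) $]
Step 16: shift id. Stack=[( E - id] ptr=8 lookahead=) remaining=[) $]
Step 17: reduce F->id. Stack=[( E - F] ptr=8 lookahead=) remaining=[) $]
Step 18: reduce T->F. Stack=[( E - T] ptr=8 lookahead=) remaining=[) $]
Step 19: reduce E->E - T. Stack=[( E] ptr=8 lookahead=) remaining=[) $]
Step 20: shift ). Stack=[( E )] ptr=9 lookahead=$ remaining=[$]
Step 21: reduce F->( E ). Stack=[F] ptr=9 lookahead=$ remaining=[$]
Step 22: reduce T->F. Stack=[T] ptr=9 lookahead=$ remaining=[$]
Step 23: reduce E->T. Stack=[E] ptr=9 lookahead=$ remaining=[$]
Step 24: accept. Stack=[E] ptr=9 lookahead=$ remaining=[$]

Answer: 9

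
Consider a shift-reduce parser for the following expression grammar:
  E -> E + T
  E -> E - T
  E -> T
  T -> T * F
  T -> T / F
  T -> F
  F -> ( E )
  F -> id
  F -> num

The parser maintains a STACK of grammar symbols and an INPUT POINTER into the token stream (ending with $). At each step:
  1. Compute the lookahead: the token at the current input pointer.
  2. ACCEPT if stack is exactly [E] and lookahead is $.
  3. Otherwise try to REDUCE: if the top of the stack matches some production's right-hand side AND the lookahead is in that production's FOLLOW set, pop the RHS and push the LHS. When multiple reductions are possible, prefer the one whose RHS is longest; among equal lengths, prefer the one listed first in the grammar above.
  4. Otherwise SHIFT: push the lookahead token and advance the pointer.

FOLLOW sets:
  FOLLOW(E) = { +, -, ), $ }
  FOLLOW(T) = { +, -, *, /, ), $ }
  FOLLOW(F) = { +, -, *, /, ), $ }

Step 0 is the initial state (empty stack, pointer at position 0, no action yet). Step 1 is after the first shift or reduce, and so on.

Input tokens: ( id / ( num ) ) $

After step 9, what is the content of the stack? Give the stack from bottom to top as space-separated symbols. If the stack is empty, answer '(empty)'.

Step 1: shift (. Stack=[(] ptr=1 lookahead=id remaining=[id / ( num ) ) $]
Step 2: shift id. Stack=[( id] ptr=2 lookahead=/ remaining=[/ ( num ) ) $]
Step 3: reduce F->id. Stack=[( F] ptr=2 lookahead=/ remaining=[/ ( num ) ) $]
Step 4: reduce T->F. Stack=[( T] ptr=2 lookahead=/ remaining=[/ ( num ) ) $]
Step 5: shift /. Stack=[( T /] ptr=3 lookahead=( remaining=[( num ) ) $]
Step 6: shift (. Stack=[( T / (] ptr=4 lookahead=num remaining=[num ) ) $]
Step 7: shift num. Stack=[( T / ( num] ptr=5 lookahead=) remaining=[) ) $]
Step 8: reduce F->num. Stack=[( T / ( F] ptr=5 lookahead=) remaining=[) ) $]
Step 9: reduce T->F. Stack=[( T / ( T] ptr=5 lookahead=) remaining=[) ) $]

Answer: ( T / ( T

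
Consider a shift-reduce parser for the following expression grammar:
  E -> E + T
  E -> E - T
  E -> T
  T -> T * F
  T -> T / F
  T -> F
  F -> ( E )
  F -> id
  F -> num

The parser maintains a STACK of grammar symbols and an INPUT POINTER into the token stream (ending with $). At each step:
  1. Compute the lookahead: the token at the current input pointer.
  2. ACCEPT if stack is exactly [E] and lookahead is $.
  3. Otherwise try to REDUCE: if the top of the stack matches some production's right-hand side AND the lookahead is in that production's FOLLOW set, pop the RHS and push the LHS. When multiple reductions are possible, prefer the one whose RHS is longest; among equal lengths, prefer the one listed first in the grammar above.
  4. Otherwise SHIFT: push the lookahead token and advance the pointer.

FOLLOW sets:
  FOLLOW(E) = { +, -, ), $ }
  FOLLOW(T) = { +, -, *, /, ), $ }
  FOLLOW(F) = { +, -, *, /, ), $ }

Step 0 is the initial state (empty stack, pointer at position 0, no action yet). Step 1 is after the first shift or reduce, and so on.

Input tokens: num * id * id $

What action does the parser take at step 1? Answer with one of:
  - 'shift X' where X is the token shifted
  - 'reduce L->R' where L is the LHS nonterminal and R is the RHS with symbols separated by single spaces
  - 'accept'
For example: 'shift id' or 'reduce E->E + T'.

Step 1: shift num. Stack=[num] ptr=1 lookahead=* remaining=[* id * id $]

Answer: shift num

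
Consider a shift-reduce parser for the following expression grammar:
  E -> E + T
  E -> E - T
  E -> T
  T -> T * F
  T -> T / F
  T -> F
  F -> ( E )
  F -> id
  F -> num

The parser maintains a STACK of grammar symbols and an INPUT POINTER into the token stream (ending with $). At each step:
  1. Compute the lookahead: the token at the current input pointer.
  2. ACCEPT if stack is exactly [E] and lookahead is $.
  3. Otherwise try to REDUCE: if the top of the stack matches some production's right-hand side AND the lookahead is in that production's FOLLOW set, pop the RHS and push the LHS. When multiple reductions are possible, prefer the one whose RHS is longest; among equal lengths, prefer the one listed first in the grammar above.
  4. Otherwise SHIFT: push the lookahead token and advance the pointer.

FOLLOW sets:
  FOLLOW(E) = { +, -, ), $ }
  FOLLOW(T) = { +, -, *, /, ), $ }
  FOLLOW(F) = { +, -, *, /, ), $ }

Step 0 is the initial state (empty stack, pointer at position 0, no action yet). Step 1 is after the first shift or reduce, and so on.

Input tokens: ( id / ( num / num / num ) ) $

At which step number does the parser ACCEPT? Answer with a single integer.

Step 1: shift (. Stack=[(] ptr=1 lookahead=id remaining=[id / ( num / num / num ) ) $]
Step 2: shift id. Stack=[( id] ptr=2 lookahead=/ remaining=[/ ( num / num / num ) ) $]
Step 3: reduce F->id. Stack=[( F] ptr=2 lookahead=/ remaining=[/ ( num / num / num ) ) $]
Step 4: reduce T->F. Stack=[( T] ptr=2 lookahead=/ remaining=[/ ( num / num / num ) ) $]
Step 5: shift /. Stack=[( T /] ptr=3 lookahead=( remaining=[( num / num / num ) ) $]
Step 6: shift (. Stack=[( T / (] ptr=4 lookahead=num remaining=[num / num / num ) ) $]
Step 7: shift num. Stack=[( T / ( num] ptr=5 lookahead=/ remaining=[/ num / num ) ) $]
Step 8: reduce F->num. Stack=[( T / ( F] ptr=5 lookahead=/ remaining=[/ num / num ) ) $]
Step 9: reduce T->F. Stack=[( T / ( T] ptr=5 lookahead=/ remaining=[/ num / num ) ) $]
Step 10: shift /. Stack=[( T / ( T /] ptr=6 lookahead=num remaining=[num / num ) ) $]
Step 11: shift num. Stack=[( T / ( T / num] ptr=7 lookahead=/ remaining=[/ num ) ) $]
Step 12: reduce F->num. Stack=[( T / ( T / F] ptr=7 lookahead=/ remaining=[/ num ) ) $]
Step 13: reduce T->T / F. Stack=[( T / ( T] ptr=7 lookahead=/ remaining=[/ num ) ) $]
Step 14: shift /. Stack=[( T / ( T /] ptr=8 lookahead=num remaining=[num ) ) $]
Step 15: shift num. Stack=[( T / ( T / num] ptr=9 lookahead=) remaining=[) ) $]
Step 16: reduce F->num. Stack=[( T / ( T / F] ptr=9 lookahead=) remaining=[) ) $]
Step 17: reduce T->T / F. Stack=[( T / ( T] ptr=9 lookahead=) remaining=[) ) $]
Step 18: reduce E->T. Stack=[( T / ( E] ptr=9 lookahead=) remaining=[) ) $]
Step 19: shift ). Stack=[( T / ( E )] ptr=10 lookahead=) remaining=[) $]
Step 20: reduce F->( E ). Stack=[( T / F] ptr=10 lookahead=) remaining=[) $]
Step 21: reduce T->T / F. Stack=[( T] ptr=10 lookahead=) remaining=[) $]
Step 22: reduce E->T. Stack=[( E] ptr=10 lookahead=) remaining=[) $]
Step 23: shift ). Stack=[( E )] ptr=11 lookahead=$ remaining=[$]
Step 24: reduce F->( E ). Stack=[F] ptr=11 lookahead=$ remaining=[$]
Step 25: reduce T->F. Stack=[T] ptr=11 lookahead=$ remaining=[$]
Step 26: reduce E->T. Stack=[E] ptr=11 lookahead=$ remaining=[$]
Step 27: accept. Stack=[E] ptr=11 lookahead=$ remaining=[$]

Answer: 27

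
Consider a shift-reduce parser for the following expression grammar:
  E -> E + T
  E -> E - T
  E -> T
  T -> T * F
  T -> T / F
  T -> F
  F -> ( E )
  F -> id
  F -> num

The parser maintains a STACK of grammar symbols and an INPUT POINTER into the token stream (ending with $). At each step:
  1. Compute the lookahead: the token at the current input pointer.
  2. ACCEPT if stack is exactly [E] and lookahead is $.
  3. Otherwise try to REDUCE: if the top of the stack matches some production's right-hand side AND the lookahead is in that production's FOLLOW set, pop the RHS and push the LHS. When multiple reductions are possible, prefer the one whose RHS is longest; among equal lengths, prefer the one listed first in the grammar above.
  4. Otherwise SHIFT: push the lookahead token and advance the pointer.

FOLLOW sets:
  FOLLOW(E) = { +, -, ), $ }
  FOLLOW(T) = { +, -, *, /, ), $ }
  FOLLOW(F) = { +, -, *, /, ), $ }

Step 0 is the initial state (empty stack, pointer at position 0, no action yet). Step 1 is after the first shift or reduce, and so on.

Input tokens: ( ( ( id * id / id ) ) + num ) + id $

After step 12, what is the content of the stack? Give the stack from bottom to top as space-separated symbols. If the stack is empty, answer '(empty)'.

Step 1: shift (. Stack=[(] ptr=1 lookahead=( remaining=[( ( id * id / id ) ) + num ) + id $]
Step 2: shift (. Stack=[( (] ptr=2 lookahead=( remaining=[( id * id / id ) ) + num ) + id $]
Step 3: shift (. Stack=[( ( (] ptr=3 lookahead=id remaining=[id * id / id ) ) + num ) + id $]
Step 4: shift id. Stack=[( ( ( id] ptr=4 lookahead=* remaining=[* id / id ) ) + num ) + id $]
Step 5: reduce F->id. Stack=[( ( ( F] ptr=4 lookahead=* remaining=[* id / id ) ) + num ) + id $]
Step 6: reduce T->F. Stack=[( ( ( T] ptr=4 lookahead=* remaining=[* id / id ) ) + num ) + id $]
Step 7: shift *. Stack=[( ( ( T *] ptr=5 lookahead=id remaining=[id / id ) ) + num ) + id $]
Step 8: shift id. Stack=[( ( ( T * id] ptr=6 lookahead=/ remaining=[/ id ) ) + num ) + id $]
Step 9: reduce F->id. Stack=[( ( ( T * F] ptr=6 lookahead=/ remaining=[/ id ) ) + num ) + id $]
Step 10: reduce T->T * F. Stack=[( ( ( T] ptr=6 lookahead=/ remaining=[/ id ) ) + num ) + id $]
Step 11: shift /. Stack=[( ( ( T /] ptr=7 lookahead=id remaining=[id ) ) + num ) + id $]
Step 12: shift id. Stack=[( ( ( T / id] ptr=8 lookahead=) remaining=[) ) + num ) + id $]

Answer: ( ( ( T / id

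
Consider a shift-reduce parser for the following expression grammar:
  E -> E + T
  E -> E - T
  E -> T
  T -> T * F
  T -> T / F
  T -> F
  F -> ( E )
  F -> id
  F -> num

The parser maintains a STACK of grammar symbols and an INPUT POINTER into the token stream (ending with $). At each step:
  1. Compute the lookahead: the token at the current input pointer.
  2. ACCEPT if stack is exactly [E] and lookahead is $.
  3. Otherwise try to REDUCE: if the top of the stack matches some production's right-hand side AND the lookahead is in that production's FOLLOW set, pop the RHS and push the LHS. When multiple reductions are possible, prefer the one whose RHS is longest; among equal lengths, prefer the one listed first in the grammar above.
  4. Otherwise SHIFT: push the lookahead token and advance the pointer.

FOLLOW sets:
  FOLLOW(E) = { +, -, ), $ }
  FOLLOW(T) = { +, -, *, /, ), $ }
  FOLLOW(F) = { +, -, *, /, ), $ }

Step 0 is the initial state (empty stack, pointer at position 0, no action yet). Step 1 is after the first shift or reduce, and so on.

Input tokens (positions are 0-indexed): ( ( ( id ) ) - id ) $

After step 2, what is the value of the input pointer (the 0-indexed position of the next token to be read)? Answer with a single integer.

Step 1: shift (. Stack=[(] ptr=1 lookahead=( remaining=[( ( id ) ) - id ) $]
Step 2: shift (. Stack=[( (] ptr=2 lookahead=( remaining=[( id ) ) - id ) $]

Answer: 2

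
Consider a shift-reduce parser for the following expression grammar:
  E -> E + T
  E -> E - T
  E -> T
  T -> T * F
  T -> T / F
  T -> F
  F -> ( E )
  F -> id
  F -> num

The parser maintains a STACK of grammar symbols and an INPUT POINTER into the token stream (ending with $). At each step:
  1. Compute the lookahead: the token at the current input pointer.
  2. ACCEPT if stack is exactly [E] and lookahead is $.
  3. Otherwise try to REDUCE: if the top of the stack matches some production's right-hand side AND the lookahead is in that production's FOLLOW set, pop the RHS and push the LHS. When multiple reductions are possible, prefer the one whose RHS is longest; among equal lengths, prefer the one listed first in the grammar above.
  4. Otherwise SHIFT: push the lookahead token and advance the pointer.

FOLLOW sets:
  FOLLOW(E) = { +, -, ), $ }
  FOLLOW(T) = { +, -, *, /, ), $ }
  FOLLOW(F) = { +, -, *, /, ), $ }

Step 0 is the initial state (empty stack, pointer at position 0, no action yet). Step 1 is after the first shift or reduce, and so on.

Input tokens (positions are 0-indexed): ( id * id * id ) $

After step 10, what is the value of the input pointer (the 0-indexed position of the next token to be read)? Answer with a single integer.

Step 1: shift (. Stack=[(] ptr=1 lookahead=id remaining=[id * id * id ) $]
Step 2: shift id. Stack=[( id] ptr=2 lookahead=* remaining=[* id * id ) $]
Step 3: reduce F->id. Stack=[( F] ptr=2 lookahead=* remaining=[* id * id ) $]
Step 4: reduce T->F. Stack=[( T] ptr=2 lookahead=* remaining=[* id * id ) $]
Step 5: shift *. Stack=[( T *] ptr=3 lookahead=id remaining=[id * id ) $]
Step 6: shift id. Stack=[( T * id] ptr=4 lookahead=* remaining=[* id ) $]
Step 7: reduce F->id. Stack=[( T * F] ptr=4 lookahead=* remaining=[* id ) $]
Step 8: reduce T->T * F. Stack=[( T] ptr=4 lookahead=* remaining=[* id ) $]
Step 9: shift *. Stack=[( T *] ptr=5 lookahead=id remaining=[id ) $]
Step 10: shift id. Stack=[( T * id] ptr=6 lookahead=) remaining=[) $]

Answer: 6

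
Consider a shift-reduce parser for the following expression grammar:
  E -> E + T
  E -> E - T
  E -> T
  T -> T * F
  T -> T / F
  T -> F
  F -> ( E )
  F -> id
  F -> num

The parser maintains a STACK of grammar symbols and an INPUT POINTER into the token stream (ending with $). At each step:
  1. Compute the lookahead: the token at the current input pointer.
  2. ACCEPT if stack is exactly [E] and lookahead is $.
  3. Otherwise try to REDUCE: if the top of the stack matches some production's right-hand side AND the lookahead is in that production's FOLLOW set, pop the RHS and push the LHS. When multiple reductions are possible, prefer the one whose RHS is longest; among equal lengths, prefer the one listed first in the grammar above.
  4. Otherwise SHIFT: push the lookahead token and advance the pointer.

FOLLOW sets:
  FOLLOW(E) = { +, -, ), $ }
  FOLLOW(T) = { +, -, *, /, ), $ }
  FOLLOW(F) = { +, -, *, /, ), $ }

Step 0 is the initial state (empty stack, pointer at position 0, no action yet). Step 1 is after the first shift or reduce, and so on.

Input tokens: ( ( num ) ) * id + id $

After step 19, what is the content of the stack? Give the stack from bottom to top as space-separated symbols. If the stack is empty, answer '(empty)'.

Answer: E +

Derivation:
Step 1: shift (. Stack=[(] ptr=1 lookahead=( remaining=[( num ) ) * id + id $]
Step 2: shift (. Stack=[( (] ptr=2 lookahead=num remaining=[num ) ) * id + id $]
Step 3: shift num. Stack=[( ( num] ptr=3 lookahead=) remaining=[) ) * id + id $]
Step 4: reduce F->num. Stack=[( ( F] ptr=3 lookahead=) remaining=[) ) * id + id $]
Step 5: reduce T->F. Stack=[( ( T] ptr=3 lookahead=) remaining=[) ) * id + id $]
Step 6: reduce E->T. Stack=[( ( E] ptr=3 lookahead=) remaining=[) ) * id + id $]
Step 7: shift ). Stack=[( ( E )] ptr=4 lookahead=) remaining=[) * id + id $]
Step 8: reduce F->( E ). Stack=[( F] ptr=4 lookahead=) remaining=[) * id + id $]
Step 9: reduce T->F. Stack=[( T] ptr=4 lookahead=) remaining=[) * id + id $]
Step 10: reduce E->T. Stack=[( E] ptr=4 lookahead=) remaining=[) * id + id $]
Step 11: shift ). Stack=[( E )] ptr=5 lookahead=* remaining=[* id + id $]
Step 12: reduce F->( E ). Stack=[F] ptr=5 lookahead=* remaining=[* id + id $]
Step 13: reduce T->F. Stack=[T] ptr=5 lookahead=* remaining=[* id + id $]
Step 14: shift *. Stack=[T *] ptr=6 lookahead=id remaining=[id + id $]
Step 15: shift id. Stack=[T * id] ptr=7 lookahead=+ remaining=[+ id $]
Step 16: reduce F->id. Stack=[T * F] ptr=7 lookahead=+ remaining=[+ id $]
Step 17: reduce T->T * F. Stack=[T] ptr=7 lookahead=+ remaining=[+ id $]
Step 18: reduce E->T. Stack=[E] ptr=7 lookahead=+ remaining=[+ id $]
Step 19: shift +. Stack=[E +] ptr=8 lookahead=id remaining=[id $]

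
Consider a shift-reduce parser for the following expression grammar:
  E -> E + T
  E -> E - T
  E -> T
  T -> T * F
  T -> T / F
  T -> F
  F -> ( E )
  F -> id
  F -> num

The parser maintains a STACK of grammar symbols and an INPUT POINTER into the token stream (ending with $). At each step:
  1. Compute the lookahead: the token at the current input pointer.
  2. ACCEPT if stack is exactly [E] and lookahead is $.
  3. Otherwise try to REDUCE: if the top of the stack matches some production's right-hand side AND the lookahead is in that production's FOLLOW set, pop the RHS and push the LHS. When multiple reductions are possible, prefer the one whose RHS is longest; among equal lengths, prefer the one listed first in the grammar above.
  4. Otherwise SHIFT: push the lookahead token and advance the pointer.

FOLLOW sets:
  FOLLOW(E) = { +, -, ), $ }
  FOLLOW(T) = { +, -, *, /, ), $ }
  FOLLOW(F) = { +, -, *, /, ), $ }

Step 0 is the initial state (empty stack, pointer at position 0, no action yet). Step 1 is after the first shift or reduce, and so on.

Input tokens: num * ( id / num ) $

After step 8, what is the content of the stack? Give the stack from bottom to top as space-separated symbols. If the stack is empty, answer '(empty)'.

Step 1: shift num. Stack=[num] ptr=1 lookahead=* remaining=[* ( id / num ) $]
Step 2: reduce F->num. Stack=[F] ptr=1 lookahead=* remaining=[* ( id / num ) $]
Step 3: reduce T->F. Stack=[T] ptr=1 lookahead=* remaining=[* ( id / num ) $]
Step 4: shift *. Stack=[T *] ptr=2 lookahead=( remaining=[( id / num ) $]
Step 5: shift (. Stack=[T * (] ptr=3 lookahead=id remaining=[id / num ) $]
Step 6: shift id. Stack=[T * ( id] ptr=4 lookahead=/ remaining=[/ num ) $]
Step 7: reduce F->id. Stack=[T * ( F] ptr=4 lookahead=/ remaining=[/ num ) $]
Step 8: reduce T->F. Stack=[T * ( T] ptr=4 lookahead=/ remaining=[/ num ) $]

Answer: T * ( T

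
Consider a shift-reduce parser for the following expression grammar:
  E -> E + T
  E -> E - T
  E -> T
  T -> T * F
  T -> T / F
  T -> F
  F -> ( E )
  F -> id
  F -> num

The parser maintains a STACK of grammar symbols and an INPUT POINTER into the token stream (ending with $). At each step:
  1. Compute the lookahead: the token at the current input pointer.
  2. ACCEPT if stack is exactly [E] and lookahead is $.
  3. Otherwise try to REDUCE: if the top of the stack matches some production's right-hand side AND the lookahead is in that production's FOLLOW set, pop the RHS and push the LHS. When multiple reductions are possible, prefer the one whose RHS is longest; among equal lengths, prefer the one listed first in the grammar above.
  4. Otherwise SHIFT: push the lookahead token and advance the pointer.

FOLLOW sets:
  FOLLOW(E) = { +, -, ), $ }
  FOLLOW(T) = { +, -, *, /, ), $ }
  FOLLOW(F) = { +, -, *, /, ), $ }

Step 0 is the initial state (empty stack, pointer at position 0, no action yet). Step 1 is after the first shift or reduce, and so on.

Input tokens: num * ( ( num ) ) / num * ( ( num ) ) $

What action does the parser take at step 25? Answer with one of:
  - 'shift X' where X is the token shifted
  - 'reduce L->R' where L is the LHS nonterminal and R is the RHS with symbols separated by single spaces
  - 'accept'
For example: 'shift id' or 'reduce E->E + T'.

Answer: shift num

Derivation:
Step 1: shift num. Stack=[num] ptr=1 lookahead=* remaining=[* ( ( num ) ) / num * ( ( num ) ) $]
Step 2: reduce F->num. Stack=[F] ptr=1 lookahead=* remaining=[* ( ( num ) ) / num * ( ( num ) ) $]
Step 3: reduce T->F. Stack=[T] ptr=1 lookahead=* remaining=[* ( ( num ) ) / num * ( ( num ) ) $]
Step 4: shift *. Stack=[T *] ptr=2 lookahead=( remaining=[( ( num ) ) / num * ( ( num ) ) $]
Step 5: shift (. Stack=[T * (] ptr=3 lookahead=( remaining=[( num ) ) / num * ( ( num ) ) $]
Step 6: shift (. Stack=[T * ( (] ptr=4 lookahead=num remaining=[num ) ) / num * ( ( num ) ) $]
Step 7: shift num. Stack=[T * ( ( num] ptr=5 lookahead=) remaining=[) ) / num * ( ( num ) ) $]
Step 8: reduce F->num. Stack=[T * ( ( F] ptr=5 lookahead=) remaining=[) ) / num * ( ( num ) ) $]
Step 9: reduce T->F. Stack=[T * ( ( T] ptr=5 lookahead=) remaining=[) ) / num * ( ( num ) ) $]
Step 10: reduce E->T. Stack=[T * ( ( E] ptr=5 lookahead=) remaining=[) ) / num * ( ( num ) ) $]
Step 11: shift ). Stack=[T * ( ( E )] ptr=6 lookahead=) remaining=[) / num * ( ( num ) ) $]
Step 12: reduce F->( E ). Stack=[T * ( F] ptr=6 lookahead=) remaining=[) / num * ( ( num ) ) $]
Step 13: reduce T->F. Stack=[T * ( T] ptr=6 lookahead=) remaining=[) / num * ( ( num ) ) $]
Step 14: reduce E->T. Stack=[T * ( E] ptr=6 lookahead=) remaining=[) / num * ( ( num ) ) $]
Step 15: shift ). Stack=[T * ( E )] ptr=7 lookahead=/ remaining=[/ num * ( ( num ) ) $]
Step 16: reduce F->( E ). Stack=[T * F] ptr=7 lookahead=/ remaining=[/ num * ( ( num ) ) $]
Step 17: reduce T->T * F. Stack=[T] ptr=7 lookahead=/ remaining=[/ num * ( ( num ) ) $]
Step 18: shift /. Stack=[T /] ptr=8 lookahead=num remaining=[num * ( ( num ) ) $]
Step 19: shift num. Stack=[T / num] ptr=9 lookahead=* remaining=[* ( ( num ) ) $]
Step 20: reduce F->num. Stack=[T / F] ptr=9 lookahead=* remaining=[* ( ( num ) ) $]
Step 21: reduce T->T / F. Stack=[T] ptr=9 lookahead=* remaining=[* ( ( num ) ) $]
Step 22: shift *. Stack=[T *] ptr=10 lookahead=( remaining=[( ( num ) ) $]
Step 23: shift (. Stack=[T * (] ptr=11 lookahead=( remaining=[( num ) ) $]
Step 24: shift (. Stack=[T * ( (] ptr=12 lookahead=num remaining=[num ) ) $]
Step 25: shift num. Stack=[T * ( ( num] ptr=13 lookahead=) remaining=[) ) $]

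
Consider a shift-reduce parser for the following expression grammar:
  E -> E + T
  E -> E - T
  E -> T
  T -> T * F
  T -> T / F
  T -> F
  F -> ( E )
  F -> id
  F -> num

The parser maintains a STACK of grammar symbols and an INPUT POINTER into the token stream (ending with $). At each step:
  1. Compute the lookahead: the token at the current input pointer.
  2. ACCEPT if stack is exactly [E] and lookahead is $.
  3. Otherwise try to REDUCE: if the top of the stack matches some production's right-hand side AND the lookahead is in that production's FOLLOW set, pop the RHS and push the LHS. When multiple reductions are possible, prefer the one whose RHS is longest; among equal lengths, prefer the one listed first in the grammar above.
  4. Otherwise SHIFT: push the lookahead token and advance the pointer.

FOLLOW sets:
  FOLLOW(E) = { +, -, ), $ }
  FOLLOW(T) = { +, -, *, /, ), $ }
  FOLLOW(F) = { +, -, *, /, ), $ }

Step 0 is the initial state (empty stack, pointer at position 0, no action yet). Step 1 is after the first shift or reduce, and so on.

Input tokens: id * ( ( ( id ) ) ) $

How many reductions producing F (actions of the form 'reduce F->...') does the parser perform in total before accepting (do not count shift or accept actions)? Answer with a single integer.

Answer: 5

Derivation:
Step 1: shift id. Stack=[id] ptr=1 lookahead=* remaining=[* ( ( ( id ) ) ) $]
Step 2: reduce F->id. Stack=[F] ptr=1 lookahead=* remaining=[* ( ( ( id ) ) ) $]
Step 3: reduce T->F. Stack=[T] ptr=1 lookahead=* remaining=[* ( ( ( id ) ) ) $]
Step 4: shift *. Stack=[T *] ptr=2 lookahead=( remaining=[( ( ( id ) ) ) $]
Step 5: shift (. Stack=[T * (] ptr=3 lookahead=( remaining=[( ( id ) ) ) $]
Step 6: shift (. Stack=[T * ( (] ptr=4 lookahead=( remaining=[( id ) ) ) $]
Step 7: shift (. Stack=[T * ( ( (] ptr=5 lookahead=id remaining=[id ) ) ) $]
Step 8: shift id. Stack=[T * ( ( ( id] ptr=6 lookahead=) remaining=[) ) ) $]
Step 9: reduce F->id. Stack=[T * ( ( ( F] ptr=6 lookahead=) remaining=[) ) ) $]
Step 10: reduce T->F. Stack=[T * ( ( ( T] ptr=6 lookahead=) remaining=[) ) ) $]
Step 11: reduce E->T. Stack=[T * ( ( ( E] ptr=6 lookahead=) remaining=[) ) ) $]
Step 12: shift ). Stack=[T * ( ( ( E )] ptr=7 lookahead=) remaining=[) ) $]
Step 13: reduce F->( E ). Stack=[T * ( ( F] ptr=7 lookahead=) remaining=[) ) $]
Step 14: reduce T->F. Stack=[T * ( ( T] ptr=7 lookahead=) remaining=[) ) $]
Step 15: reduce E->T. Stack=[T * ( ( E] ptr=7 lookahead=) remaining=[) ) $]
Step 16: shift ). Stack=[T * ( ( E )] ptr=8 lookahead=) remaining=[) $]
Step 17: reduce F->( E ). Stack=[T * ( F] ptr=8 lookahead=) remaining=[) $]
Step 18: reduce T->F. Stack=[T * ( T] ptr=8 lookahead=) remaining=[) $]
Step 19: reduce E->T. Stack=[T * ( E] ptr=8 lookahead=) remaining=[) $]
Step 20: shift ). Stack=[T * ( E )] ptr=9 lookahead=$ remaining=[$]
Step 21: reduce F->( E ). Stack=[T * F] ptr=9 lookahead=$ remaining=[$]
Step 22: reduce T->T * F. Stack=[T] ptr=9 lookahead=$ remaining=[$]
Step 23: reduce E->T. Stack=[E] ptr=9 lookahead=$ remaining=[$]
Step 24: accept. Stack=[E] ptr=9 lookahead=$ remaining=[$]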